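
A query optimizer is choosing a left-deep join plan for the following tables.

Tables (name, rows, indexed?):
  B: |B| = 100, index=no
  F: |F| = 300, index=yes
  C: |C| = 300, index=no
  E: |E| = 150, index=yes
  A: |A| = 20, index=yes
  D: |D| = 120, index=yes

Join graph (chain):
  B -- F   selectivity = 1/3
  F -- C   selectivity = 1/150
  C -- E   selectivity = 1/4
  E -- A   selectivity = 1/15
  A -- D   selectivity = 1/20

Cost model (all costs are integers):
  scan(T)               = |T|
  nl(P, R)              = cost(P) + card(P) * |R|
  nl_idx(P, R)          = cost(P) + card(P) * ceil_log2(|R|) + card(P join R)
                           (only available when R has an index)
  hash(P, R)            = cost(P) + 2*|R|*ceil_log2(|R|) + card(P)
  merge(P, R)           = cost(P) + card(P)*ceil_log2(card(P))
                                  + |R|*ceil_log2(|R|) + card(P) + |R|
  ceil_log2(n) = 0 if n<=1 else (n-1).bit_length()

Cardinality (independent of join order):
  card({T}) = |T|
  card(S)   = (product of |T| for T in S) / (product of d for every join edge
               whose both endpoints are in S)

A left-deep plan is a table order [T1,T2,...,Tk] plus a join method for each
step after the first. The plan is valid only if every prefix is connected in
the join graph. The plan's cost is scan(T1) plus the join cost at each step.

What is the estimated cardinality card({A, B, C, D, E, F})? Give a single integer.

6000000

Tables in S: A(20), B(100), C(300), D(120), E(150), F(300)
Edges inside S: B-F(d=3), F-C(d=150), C-E(d=4), E-A(d=15), A-D(d=20)
numerator = 20 * 100 * 300 * 120 * 150 * 300 = 3240000000000
denominator = 3 * 150 * 4 * 15 * 20 = 540000
card(S) = 3240000000000 / 540000 = 6000000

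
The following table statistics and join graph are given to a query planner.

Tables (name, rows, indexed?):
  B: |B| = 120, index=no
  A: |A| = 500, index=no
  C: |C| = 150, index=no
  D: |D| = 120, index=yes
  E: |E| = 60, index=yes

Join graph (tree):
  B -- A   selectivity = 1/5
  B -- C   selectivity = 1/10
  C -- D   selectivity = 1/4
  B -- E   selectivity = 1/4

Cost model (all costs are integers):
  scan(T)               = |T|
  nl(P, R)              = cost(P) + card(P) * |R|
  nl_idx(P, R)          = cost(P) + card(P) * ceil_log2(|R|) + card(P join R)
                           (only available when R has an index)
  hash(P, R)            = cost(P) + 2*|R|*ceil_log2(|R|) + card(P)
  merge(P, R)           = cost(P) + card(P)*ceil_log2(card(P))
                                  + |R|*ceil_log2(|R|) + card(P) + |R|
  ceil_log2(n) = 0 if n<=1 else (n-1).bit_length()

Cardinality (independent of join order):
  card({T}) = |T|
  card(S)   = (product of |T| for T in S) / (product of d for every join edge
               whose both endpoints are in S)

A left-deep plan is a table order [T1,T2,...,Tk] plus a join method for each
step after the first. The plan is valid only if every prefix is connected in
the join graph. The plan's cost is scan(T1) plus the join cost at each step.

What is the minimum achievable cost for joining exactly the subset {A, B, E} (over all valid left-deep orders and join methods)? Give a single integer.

Selinger DP over subsets of {A,B,E}:
  {B}: scan cost=120, card=120
  {A}: scan cost=500, card=500
  {E}: scan cost=60, card=60
  {AB}: card=12000; try (B,hash)→2680, (A,merge)→6080, (B,merge)→6460, (A,hash)→9240, (A,nl)→60120, (B,nl)→60500; best=2680 via (B,hash)
  {BE}: card=1800; try (E,hash)→960, (B,merge)→1440, (E,merge)→1500, (B,hash)→1800, (E,nl_idx)→2640, (B,nl)→7260 …(+1); best=960 via (E,hash)
  {ABE}: card=180000; try (A,hash)→11760, (E,hash)→15400, (A,merge)→27560, (E,merge)→183100, (E,nl_idx)→254680, (E,nl)→722680 …(+1); best=11760 via (A,hash)

11760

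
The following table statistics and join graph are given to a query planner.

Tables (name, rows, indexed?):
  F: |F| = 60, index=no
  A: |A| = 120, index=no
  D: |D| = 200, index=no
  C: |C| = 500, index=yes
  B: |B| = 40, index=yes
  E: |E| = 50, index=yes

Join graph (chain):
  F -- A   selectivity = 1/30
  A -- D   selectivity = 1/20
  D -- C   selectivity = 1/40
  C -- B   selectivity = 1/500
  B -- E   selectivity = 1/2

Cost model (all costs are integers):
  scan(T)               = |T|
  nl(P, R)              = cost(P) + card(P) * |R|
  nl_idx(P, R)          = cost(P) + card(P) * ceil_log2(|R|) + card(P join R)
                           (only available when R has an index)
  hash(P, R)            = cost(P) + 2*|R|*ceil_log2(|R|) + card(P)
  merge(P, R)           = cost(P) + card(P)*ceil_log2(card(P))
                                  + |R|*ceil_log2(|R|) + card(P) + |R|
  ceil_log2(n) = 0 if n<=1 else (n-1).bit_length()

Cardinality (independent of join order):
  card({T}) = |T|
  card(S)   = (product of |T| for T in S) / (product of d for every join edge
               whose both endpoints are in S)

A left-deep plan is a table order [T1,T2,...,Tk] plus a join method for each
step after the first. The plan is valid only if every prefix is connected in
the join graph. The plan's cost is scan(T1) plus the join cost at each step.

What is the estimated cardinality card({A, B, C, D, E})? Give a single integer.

Tables in S: A(120), B(40), C(500), D(200), E(50)
Edges inside S: A-D(d=20), D-C(d=40), C-B(d=500), B-E(d=2)
numerator = 120 * 40 * 500 * 200 * 50 = 24000000000
denominator = 20 * 40 * 500 * 2 = 800000
card(S) = 24000000000 / 800000 = 30000

30000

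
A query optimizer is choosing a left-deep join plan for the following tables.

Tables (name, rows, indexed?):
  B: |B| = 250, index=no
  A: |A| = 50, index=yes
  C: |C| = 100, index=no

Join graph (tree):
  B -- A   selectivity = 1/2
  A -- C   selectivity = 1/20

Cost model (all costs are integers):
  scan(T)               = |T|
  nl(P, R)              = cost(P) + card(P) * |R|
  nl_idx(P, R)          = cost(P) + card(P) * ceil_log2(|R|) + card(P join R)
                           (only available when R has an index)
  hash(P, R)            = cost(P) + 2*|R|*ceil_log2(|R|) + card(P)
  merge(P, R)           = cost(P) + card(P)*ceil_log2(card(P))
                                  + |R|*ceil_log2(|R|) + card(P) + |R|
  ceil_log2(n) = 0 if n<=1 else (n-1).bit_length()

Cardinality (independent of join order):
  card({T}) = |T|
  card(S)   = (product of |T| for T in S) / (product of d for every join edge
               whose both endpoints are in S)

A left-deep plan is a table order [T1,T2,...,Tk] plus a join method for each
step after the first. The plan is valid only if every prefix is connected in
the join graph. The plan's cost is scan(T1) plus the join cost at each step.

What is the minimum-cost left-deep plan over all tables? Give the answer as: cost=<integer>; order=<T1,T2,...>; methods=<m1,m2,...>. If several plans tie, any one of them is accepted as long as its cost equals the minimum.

cost=5050; order=C,A,B; methods=hash,hash

Selinger DP (subsets sized 1..n):
  {B}: scan cost=250, card=250
  {A}: scan cost=50, card=50
  {C}: scan cost=100, card=100
  {AB}: card=6250; try (A,hash)→1100, (B,merge)→2650, (A,merge)→2850, (B,hash)→4100, (A,nl_idx)→8000, (B,nl)→12550 …(+1); best=1100 via (A,hash)
  {AC}: card=250; try (A,hash)→800, (A,nl_idx)→950, (C,merge)→1200, (A,merge)→1250, (C,hash)→1500, (C,nl)→5050 …(+1); best=800 via (A,hash)
  {ABC}: card=31250; try (B,hash)→5050, (B,merge)→5300, (C,hash)→8750, (B,nl)→63300, (C,merge)→89400, (C,nl)→626100; best=5050 via (B,hash)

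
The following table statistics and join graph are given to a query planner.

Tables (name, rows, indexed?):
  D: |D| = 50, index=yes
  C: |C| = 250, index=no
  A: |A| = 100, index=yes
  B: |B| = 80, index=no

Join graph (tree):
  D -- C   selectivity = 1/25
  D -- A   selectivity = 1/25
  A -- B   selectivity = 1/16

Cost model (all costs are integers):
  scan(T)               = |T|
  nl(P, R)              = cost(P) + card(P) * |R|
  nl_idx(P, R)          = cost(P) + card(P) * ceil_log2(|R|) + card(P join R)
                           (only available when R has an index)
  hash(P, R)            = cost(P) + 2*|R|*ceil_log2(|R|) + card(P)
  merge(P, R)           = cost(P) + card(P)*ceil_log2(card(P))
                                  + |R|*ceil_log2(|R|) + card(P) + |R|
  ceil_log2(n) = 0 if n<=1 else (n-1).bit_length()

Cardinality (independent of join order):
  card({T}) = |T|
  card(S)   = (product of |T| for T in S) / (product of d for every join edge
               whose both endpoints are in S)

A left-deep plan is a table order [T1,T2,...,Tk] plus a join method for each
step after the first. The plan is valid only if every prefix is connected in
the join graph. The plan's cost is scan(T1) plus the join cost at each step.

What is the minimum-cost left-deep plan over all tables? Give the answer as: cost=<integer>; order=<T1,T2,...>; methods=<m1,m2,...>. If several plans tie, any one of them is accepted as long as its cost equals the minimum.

cost=6120; order=C,D,A,B; methods=hash,hash,hash

Selinger DP (subsets sized 1..n):
  {D}: scan cost=50, card=50
  {C}: scan cost=250, card=250
  {A}: scan cost=100, card=100
  {B}: scan cost=80, card=80
  {CD}: card=500; try (D,hash)→1100, (D,nl_idx)→2250, (C,merge)→2650, (D,merge)→2850, (C,hash)→4100, (C,nl)→12550 …(+1); best=1100 via (D,hash)
  {AD}: card=200; try (A,nl_idx)→600, (D,hash)→800, (D,nl_idx)→900, (A,merge)→1200, (D,merge)→1250, (A,hash)→1500 …(+2); best=600 via (A,nl_idx)
  {AB}: card=500; try (A,nl_idx)→1140, (B,hash)→1320, (A,merge)→1520, (B,merge)→1540, (A,hash)→1560, (A,nl)→8080 …(+1); best=1140 via (A,nl_idx)
  {ACD}: card=2000; try (A,hash)→3000, (C,merge)→4650, (C,hash)→4800, (A,nl_idx)→6600, (A,merge)→6900, (C,nl)→50600 …(+1); best=3000 via (A,hash)
  {ABD}: card=1000; try (B,hash)→1920, (D,hash)→2240, (B,merge)→3040, (D,nl_idx)→5140, (D,merge)→6490, (B,nl)→16600 …(+1); best=1920 via (B,hash)
  {ABCD}: card=10000; try (B,hash)→6120, (C,hash)→6920, (C,merge)→15170, (B,merge)→27640, (B,nl)→163000, (C,nl)→251920; best=6120 via (B,hash)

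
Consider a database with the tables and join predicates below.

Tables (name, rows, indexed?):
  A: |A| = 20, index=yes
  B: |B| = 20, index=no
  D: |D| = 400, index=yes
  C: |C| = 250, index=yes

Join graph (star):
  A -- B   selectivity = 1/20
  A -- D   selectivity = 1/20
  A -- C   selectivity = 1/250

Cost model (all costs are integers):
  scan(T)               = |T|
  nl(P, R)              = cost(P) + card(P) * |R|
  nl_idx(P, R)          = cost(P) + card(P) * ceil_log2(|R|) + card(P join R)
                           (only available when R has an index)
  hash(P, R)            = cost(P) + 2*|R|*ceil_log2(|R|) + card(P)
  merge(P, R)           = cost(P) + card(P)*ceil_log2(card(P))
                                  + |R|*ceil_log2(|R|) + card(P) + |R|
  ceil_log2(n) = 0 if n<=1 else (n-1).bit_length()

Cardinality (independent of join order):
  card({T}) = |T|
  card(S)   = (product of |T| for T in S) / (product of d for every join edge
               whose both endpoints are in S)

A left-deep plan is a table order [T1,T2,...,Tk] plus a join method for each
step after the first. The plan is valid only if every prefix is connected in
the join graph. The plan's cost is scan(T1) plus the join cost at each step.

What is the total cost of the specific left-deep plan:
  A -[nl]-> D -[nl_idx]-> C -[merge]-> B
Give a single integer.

15740

step 1: scan A: cost=20, card=20
step 2: join D via nl
    card(P join D) = 20*400/(20) = 400
    cost = 20 + 20*400 = 8020
step 3: join C via nl_idx
    card(P join C) = 400*250/(250) = 400
    cost = 8020 + 400*8 + 400 = 11620
step 4: join B via merge
    card(P join B) = 400*20/(20) = 400
    cost = 11620 + 400*9 + 20*5 + 400 + 20 = 15740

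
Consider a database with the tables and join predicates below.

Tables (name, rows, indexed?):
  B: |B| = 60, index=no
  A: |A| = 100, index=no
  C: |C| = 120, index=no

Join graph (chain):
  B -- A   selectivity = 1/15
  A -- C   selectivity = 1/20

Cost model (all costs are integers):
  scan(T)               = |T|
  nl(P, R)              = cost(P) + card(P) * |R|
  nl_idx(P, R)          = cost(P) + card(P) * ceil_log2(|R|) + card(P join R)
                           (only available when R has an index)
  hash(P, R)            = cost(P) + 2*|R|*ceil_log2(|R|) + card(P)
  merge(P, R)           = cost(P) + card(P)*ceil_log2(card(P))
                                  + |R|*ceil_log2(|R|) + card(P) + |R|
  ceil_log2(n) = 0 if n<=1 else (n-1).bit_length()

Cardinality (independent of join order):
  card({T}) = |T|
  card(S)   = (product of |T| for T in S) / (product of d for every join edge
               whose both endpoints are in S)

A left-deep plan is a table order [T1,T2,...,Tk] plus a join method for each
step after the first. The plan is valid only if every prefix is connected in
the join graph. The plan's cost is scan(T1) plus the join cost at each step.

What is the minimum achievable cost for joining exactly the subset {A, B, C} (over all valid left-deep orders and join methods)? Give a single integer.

Selinger DP over subsets of {A,B,C}:
  {B}: scan cost=60, card=60
  {A}: scan cost=100, card=100
  {C}: scan cost=120, card=120
  {AB}: card=400; try (B,hash)→920, (A,merge)→1280, (B,merge)→1320, (A,hash)→1520, (A,nl)→6060, (B,nl)→6100; best=920 via (B,hash)
  {AC}: card=600; try (A,hash)→1640, (C,merge)→1860, (C,hash)→1880, (A,merge)→1880, (C,nl)→12100, (A,nl)→12120; best=1640 via (A,hash)
  {ABC}: card=2400; try (B,hash)→2960, (C,hash)→3000, (C,merge)→5880, (B,merge)→8660, (B,nl)→37640, (C,nl)→48920; best=2960 via (B,hash)

2960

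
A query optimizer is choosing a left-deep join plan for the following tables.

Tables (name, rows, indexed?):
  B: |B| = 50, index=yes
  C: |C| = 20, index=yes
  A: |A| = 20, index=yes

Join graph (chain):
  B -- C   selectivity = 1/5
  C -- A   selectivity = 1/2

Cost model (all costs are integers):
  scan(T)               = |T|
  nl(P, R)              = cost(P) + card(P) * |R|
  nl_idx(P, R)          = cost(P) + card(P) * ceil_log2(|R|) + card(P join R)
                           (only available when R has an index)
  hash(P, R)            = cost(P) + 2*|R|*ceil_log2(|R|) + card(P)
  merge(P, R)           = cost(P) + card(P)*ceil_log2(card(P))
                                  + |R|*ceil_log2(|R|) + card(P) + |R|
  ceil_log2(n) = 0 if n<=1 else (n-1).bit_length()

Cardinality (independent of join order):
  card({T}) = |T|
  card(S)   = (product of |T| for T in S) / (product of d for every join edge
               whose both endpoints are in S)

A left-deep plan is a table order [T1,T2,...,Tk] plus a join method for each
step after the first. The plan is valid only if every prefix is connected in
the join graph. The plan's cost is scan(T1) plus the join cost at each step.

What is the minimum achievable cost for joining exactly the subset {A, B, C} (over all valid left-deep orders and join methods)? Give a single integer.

Selinger DP over subsets of {A,B,C}:
  {B}: scan cost=50, card=50
  {C}: scan cost=20, card=20
  {A}: scan cost=20, card=20
  {BC}: card=200; try (C,hash)→300, (B,nl_idx)→340, (B,merge)→490, (C,nl_idx)→500, (C,merge)→520, (B,hash)→640 …(+2); best=300 via (C,hash)
  {AC}: card=200; try (C,hash)→240, (A,hash)→240, (C,merge)→260, (A,merge)→260, (C,nl_idx)→320, (A,nl_idx)→320 …(+2); best=240 via (C,hash)
  {ABC}: card=2000; try (A,hash)→700, (B,hash)→1040, (A,merge)→2220, (B,merge)→2390, (A,nl_idx)→3300, (B,nl_idx)→3440 …(+2); best=700 via (A,hash)

700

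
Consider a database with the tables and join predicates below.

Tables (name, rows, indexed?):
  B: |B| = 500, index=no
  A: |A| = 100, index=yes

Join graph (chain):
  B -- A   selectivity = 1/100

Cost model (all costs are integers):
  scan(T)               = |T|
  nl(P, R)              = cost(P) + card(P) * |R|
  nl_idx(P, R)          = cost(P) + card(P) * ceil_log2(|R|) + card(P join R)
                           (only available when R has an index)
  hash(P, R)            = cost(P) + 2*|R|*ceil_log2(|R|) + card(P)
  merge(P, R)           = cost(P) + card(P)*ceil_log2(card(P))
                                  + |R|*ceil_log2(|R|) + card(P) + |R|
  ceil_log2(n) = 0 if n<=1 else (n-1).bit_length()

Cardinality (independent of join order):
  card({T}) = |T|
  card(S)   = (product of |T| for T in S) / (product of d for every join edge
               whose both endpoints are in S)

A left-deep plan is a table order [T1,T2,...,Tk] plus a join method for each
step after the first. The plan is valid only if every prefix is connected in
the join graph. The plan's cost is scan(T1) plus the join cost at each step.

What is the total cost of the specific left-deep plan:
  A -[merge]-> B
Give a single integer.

step 1: scan A: cost=100, card=100
step 2: join B via merge
    card(P join B) = 100*500/(100) = 500
    cost = 100 + 100*7 + 500*9 + 100 + 500 = 5900

5900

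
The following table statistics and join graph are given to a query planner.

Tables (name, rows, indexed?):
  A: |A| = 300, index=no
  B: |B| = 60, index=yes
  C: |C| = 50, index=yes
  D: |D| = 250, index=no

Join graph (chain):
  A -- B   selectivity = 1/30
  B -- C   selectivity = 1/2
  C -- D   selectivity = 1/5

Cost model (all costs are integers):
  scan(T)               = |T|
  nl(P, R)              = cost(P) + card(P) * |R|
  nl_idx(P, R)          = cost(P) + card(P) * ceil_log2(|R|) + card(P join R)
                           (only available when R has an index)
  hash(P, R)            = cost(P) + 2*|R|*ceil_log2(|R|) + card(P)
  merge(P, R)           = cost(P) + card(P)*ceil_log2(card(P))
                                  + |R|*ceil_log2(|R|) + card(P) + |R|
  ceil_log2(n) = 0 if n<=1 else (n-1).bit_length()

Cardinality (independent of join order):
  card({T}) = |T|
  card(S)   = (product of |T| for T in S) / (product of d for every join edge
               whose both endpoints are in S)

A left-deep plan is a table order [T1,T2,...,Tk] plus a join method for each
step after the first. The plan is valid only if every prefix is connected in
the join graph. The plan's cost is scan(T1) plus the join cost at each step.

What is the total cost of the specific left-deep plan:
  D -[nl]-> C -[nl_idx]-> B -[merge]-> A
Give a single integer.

step 1: scan D: cost=250, card=250
step 2: join C via nl
    card(P join C) = 250*50/(5) = 2500
    cost = 250 + 250*50 = 12750
step 3: join B via nl_idx
    card(P join B) = 2500*60/(2) = 75000
    cost = 12750 + 2500*6 + 75000 = 102750
step 4: join A via merge
    card(P join A) = 75000*300/(30) = 750000
    cost = 102750 + 75000*17 + 300*9 + 75000 + 300 = 1455750

1455750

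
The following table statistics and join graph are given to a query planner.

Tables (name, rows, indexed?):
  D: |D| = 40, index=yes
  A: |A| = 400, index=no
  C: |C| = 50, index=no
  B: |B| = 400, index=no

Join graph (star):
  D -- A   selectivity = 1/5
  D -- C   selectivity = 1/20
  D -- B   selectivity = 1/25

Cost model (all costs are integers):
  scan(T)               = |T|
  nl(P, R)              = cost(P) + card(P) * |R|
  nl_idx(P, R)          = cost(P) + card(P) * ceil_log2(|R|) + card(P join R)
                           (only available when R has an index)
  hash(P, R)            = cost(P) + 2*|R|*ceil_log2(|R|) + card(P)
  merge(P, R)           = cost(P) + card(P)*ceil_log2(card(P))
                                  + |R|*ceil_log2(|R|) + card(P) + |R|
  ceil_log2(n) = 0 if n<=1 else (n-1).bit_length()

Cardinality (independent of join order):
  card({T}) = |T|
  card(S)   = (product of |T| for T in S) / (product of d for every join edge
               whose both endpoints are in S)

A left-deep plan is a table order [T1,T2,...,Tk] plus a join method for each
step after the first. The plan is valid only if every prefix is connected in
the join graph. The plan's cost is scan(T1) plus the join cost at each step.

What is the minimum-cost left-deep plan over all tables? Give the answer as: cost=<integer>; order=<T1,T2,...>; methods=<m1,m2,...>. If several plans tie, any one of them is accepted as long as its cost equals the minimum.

cost=11320; order=B,D,C,A; methods=hash,hash,hash

Selinger DP (subsets sized 1..n):
  {D}: scan cost=40, card=40
  {A}: scan cost=400, card=400
  {C}: scan cost=50, card=50
  {B}: scan cost=400, card=400
  {AD}: card=3200; try (D,hash)→1280, (A,merge)→4320, (D,merge)→4680, (D,nl_idx)→6000, (A,hash)→7280, (A,nl)→16040 …(+1); best=1280 via (D,hash)
  {CD}: card=100; try (D,nl_idx)→450, (D,hash)→580, (C,merge)→670, (D,merge)→680, (C,hash)→680, (C,nl)→2040 …(+1); best=450 via (D,nl_idx)
  {BD}: card=640; try (D,hash)→1280, (D,nl_idx)→3440, (B,merge)→4320, (D,merge)→4680, (B,hash)→7280, (B,nl)→16040 …(+1); best=1280 via (D,hash)
  {ACD}: card=8000; try (C,hash)→5080, (A,merge)→5250, (A,hash)→7750, (A,nl)→40450, (C,merge)→43230, (C,nl)→161280; best=5080 via (C,hash)
  {ABD}: card=51200; try (A,hash)→9120, (B,hash)→11680, (A,merge)→12320, (B,merge)→46880, (A,nl)→257280, (B,nl)→1281280; best=9120 via (A,hash)
  {BCD}: card=1600; try (C,hash)→2520, (B,merge)→5250, (B,hash)→7750, (C,merge)→8670, (C,nl)→33280, (B,nl)→40450; best=2520 via (C,hash)
  {ABCD}: card=128000; try (A,hash)→11320, (B,hash)→20280, (A,merge)→25720, (C,hash)→60920, (B,merge)→121080, (A,nl)→642520 …(+3); best=11320 via (A,hash)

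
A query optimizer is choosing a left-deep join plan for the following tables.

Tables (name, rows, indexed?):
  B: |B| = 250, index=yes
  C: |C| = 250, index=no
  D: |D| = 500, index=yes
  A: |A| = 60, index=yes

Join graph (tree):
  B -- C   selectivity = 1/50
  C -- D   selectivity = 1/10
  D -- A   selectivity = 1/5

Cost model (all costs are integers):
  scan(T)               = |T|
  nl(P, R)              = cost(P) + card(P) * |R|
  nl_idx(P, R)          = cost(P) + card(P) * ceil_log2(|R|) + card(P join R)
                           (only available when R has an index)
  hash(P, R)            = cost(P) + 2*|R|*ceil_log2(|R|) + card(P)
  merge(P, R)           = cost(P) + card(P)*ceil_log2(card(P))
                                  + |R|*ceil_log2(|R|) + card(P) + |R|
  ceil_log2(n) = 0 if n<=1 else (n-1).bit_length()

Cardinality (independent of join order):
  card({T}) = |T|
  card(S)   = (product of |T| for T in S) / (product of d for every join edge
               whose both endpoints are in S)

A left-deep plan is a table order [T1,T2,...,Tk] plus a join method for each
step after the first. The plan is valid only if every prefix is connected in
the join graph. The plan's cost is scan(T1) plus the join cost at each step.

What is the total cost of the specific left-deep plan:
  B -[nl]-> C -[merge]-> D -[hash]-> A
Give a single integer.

step 1: scan B: cost=250, card=250
step 2: join C via nl
    card(P join C) = 250*250/(50) = 1250
    cost = 250 + 250*250 = 62750
step 3: join D via merge
    card(P join D) = 1250*500/(10) = 62500
    cost = 62750 + 1250*11 + 500*9 + 1250 + 500 = 82750
step 4: join A via hash
    card(P join A) = 62500*60/(5) = 750000
    cost = 82750 + 2*60*6 + 62500 = 145970

145970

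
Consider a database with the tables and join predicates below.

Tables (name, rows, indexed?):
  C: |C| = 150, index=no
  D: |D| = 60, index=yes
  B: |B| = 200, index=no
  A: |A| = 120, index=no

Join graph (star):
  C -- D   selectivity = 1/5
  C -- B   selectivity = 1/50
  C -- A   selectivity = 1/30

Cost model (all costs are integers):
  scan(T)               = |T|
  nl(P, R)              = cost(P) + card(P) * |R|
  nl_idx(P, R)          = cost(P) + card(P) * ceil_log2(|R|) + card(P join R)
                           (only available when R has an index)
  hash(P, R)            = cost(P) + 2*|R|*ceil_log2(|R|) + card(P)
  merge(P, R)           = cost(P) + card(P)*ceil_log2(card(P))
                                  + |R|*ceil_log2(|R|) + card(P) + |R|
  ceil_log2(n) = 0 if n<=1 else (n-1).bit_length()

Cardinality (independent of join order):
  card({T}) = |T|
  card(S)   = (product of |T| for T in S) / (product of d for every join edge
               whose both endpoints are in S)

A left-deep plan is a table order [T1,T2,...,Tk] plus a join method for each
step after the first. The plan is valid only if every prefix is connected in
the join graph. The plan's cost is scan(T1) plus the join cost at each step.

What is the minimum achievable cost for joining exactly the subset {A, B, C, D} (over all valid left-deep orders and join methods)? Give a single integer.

8200

Selinger DP over subsets of {A,B,C,D}:
  {C}: scan cost=150, card=150
  {D}: scan cost=60, card=60
  {B}: scan cost=200, card=200
  {A}: scan cost=120, card=120
  {CD}: card=1800; try (D,hash)→1020, (C,merge)→1830, (D,merge)→1920, (C,hash)→2520, (D,nl_idx)→2850, (C,nl)→9060 …(+1); best=1020 via (D,hash)
  {BC}: card=600; try (C,hash)→2800, (B,merge)→3300, (C,merge)→3350, (B,hash)→3500, (B,nl)→30150, (C,nl)→30200; best=2800 via (C,hash)
  {AC}: card=600; try (A,hash)→1980, (C,merge)→2430, (A,merge)→2460, (C,hash)→2640, (C,nl)→18120, (A,nl)→18150; best=1980 via (A,hash)
  {BCD}: card=7200; try (D,hash)→4120, (B,hash)→6020, (D,merge)→9820, (D,nl_idx)→13600, (B,merge)→24420, (D,nl)→38800 …(+1); best=4120 via (D,hash)
  {ACD}: card=7200; try (D,hash)→3300, (A,hash)→4500, (D,merge)→9000, (D,nl_idx)→12780, (A,merge)→23580, (D,nl)→37980 …(+1); best=3300 via (D,hash)
  {ABC}: card=2400; try (A,hash)→5080, (B,hash)→5780, (A,merge)→10360, (B,merge)→10380, (A,nl)→74800, (B,nl)→121980; best=5080 via (A,hash)
  {ABCD}: card=28800; try (D,hash)→8200, (A,hash)→13000, (B,hash)→13700, (D,merge)→36700, (D,nl_idx)→48280, (A,merge)→105880 …(+4); best=8200 via (D,hash)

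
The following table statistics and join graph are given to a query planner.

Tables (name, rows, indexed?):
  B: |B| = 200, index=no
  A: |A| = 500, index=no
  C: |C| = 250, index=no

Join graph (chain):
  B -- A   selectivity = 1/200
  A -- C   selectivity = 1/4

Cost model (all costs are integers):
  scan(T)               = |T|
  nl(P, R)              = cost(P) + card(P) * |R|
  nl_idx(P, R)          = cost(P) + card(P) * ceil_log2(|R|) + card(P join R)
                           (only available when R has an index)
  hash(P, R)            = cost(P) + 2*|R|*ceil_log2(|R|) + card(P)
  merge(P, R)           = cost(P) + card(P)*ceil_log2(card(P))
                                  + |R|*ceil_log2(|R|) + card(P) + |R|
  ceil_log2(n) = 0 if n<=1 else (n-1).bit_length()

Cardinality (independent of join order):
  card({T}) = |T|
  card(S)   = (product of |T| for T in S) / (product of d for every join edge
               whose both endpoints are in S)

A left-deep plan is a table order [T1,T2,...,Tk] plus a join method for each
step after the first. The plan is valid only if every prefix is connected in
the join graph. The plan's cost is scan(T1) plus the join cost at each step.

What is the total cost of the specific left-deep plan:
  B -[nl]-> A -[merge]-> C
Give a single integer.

107450

step 1: scan B: cost=200, card=200
step 2: join A via nl
    card(P join A) = 200*500/(200) = 500
    cost = 200 + 200*500 = 100200
step 3: join C via merge
    card(P join C) = 500*250/(4) = 31250
    cost = 100200 + 500*9 + 250*8 + 500 + 250 = 107450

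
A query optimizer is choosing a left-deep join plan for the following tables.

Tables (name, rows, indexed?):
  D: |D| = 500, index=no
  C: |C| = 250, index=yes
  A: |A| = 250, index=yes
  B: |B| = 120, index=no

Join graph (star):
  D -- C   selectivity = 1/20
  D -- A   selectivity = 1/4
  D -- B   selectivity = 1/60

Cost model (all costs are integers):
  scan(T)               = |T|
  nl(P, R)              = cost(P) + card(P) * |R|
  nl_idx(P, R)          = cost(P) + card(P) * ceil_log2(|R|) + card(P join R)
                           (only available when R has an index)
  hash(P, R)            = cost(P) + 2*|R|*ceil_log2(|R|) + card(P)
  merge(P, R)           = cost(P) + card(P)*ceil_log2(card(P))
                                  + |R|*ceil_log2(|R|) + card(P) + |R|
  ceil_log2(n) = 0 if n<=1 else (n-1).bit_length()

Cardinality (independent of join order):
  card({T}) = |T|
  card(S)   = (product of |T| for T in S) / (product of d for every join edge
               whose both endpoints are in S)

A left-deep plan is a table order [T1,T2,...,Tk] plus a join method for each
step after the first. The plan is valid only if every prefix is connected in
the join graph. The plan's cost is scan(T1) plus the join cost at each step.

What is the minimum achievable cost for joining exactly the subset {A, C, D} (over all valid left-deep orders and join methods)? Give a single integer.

Selinger DP over subsets of {A,C,D}:
  {D}: scan cost=500, card=500
  {C}: scan cost=250, card=250
  {A}: scan cost=250, card=250
  {CD}: card=6250; try (C,hash)→5000, (D,merge)→7500, (C,merge)→7750, (D,hash)→9500, (C,nl_idx)→10750, (D,nl)→125250 …(+1); best=5000 via (C,hash)
  {AD}: card=31250; try (A,hash)→5000, (D,merge)→7500, (A,merge)→7750, (D,hash)→9500, (A,nl_idx)→35750, (D,nl)→125250 …(+1); best=5000 via (A,hash)
  {ACD}: card=390625; try (A,hash)→15250, (C,hash)→40250, (A,merge)→94750, (A,nl_idx)→445625, (C,merge)→507250, (C,nl_idx)→645625 …(+2); best=15250 via (A,hash)

15250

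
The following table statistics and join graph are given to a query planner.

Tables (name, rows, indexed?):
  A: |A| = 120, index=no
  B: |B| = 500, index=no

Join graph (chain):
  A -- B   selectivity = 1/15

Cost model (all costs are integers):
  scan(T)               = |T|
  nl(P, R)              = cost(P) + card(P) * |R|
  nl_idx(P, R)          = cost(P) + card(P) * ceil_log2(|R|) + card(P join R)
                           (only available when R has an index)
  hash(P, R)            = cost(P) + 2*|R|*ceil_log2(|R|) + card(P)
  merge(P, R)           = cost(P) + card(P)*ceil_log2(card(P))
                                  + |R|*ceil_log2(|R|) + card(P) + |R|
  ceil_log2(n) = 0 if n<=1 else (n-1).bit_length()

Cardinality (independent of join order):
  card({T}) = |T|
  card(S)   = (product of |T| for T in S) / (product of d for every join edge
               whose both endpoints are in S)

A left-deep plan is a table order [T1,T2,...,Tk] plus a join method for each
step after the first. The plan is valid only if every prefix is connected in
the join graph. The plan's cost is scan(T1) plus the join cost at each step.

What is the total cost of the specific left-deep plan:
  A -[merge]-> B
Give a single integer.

6080

step 1: scan A: cost=120, card=120
step 2: join B via merge
    card(P join B) = 120*500/(15) = 4000
    cost = 120 + 120*7 + 500*9 + 120 + 500 = 6080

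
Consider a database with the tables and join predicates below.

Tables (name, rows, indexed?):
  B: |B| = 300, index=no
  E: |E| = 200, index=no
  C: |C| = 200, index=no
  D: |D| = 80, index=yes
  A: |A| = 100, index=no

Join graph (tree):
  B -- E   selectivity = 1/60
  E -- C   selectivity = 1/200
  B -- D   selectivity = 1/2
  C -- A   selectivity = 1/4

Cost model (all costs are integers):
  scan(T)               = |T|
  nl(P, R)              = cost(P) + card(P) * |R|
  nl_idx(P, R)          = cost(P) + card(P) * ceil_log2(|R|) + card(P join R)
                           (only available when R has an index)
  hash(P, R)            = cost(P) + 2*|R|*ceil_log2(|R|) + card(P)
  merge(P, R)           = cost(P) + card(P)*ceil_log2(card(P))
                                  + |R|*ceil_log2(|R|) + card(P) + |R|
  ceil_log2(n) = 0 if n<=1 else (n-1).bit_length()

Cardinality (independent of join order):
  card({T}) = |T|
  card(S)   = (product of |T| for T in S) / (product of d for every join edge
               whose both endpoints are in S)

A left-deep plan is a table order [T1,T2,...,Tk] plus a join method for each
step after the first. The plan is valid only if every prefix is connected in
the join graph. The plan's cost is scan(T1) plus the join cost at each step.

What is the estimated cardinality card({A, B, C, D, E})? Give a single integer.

Tables in S: A(100), B(300), C(200), D(80), E(200)
Edges inside S: B-E(d=60), E-C(d=200), B-D(d=2), C-A(d=4)
numerator = 100 * 300 * 200 * 80 * 200 = 96000000000
denominator = 60 * 200 * 2 * 4 = 96000
card(S) = 96000000000 / 96000 = 1000000

1000000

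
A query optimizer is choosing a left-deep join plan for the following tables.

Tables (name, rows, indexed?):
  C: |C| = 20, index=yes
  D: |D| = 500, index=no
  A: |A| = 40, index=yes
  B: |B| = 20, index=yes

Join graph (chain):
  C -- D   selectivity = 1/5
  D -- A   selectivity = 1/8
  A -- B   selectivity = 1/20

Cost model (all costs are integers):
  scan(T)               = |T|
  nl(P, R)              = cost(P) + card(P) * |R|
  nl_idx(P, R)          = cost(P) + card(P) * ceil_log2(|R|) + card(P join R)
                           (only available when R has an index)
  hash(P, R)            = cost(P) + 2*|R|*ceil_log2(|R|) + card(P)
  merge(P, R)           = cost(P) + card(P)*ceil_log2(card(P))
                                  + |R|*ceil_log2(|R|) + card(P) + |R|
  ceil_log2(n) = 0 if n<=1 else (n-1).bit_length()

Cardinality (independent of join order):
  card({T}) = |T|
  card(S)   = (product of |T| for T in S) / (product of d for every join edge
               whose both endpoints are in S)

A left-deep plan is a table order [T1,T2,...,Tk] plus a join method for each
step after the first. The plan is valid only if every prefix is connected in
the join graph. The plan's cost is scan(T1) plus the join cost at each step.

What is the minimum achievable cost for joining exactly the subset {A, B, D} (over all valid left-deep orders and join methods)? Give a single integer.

4180

Selinger DP over subsets of {A,B,D}:
  {D}: scan cost=500, card=500
  {A}: scan cost=40, card=40
  {B}: scan cost=20, card=20
  {AD}: card=2500; try (A,hash)→1480, (D,merge)→5320, (A,merge)→5780, (A,nl_idx)→6000, (D,hash)→9080, (D,nl)→20040 …(+1); best=1480 via (A,hash)
  {AB}: card=40; try (A,nl_idx)→180, (B,hash)→280, (B,nl_idx)→280, (A,merge)→420, (B,merge)→440, (A,hash)→520 …(+2); best=180 via (A,nl_idx)
  {ABD}: card=2500; try (B,hash)→4180, (D,merge)→5460, (D,hash)→9220, (B,nl_idx)→16480, (D,nl)→20180, (B,merge)→34100 …(+1); best=4180 via (B,hash)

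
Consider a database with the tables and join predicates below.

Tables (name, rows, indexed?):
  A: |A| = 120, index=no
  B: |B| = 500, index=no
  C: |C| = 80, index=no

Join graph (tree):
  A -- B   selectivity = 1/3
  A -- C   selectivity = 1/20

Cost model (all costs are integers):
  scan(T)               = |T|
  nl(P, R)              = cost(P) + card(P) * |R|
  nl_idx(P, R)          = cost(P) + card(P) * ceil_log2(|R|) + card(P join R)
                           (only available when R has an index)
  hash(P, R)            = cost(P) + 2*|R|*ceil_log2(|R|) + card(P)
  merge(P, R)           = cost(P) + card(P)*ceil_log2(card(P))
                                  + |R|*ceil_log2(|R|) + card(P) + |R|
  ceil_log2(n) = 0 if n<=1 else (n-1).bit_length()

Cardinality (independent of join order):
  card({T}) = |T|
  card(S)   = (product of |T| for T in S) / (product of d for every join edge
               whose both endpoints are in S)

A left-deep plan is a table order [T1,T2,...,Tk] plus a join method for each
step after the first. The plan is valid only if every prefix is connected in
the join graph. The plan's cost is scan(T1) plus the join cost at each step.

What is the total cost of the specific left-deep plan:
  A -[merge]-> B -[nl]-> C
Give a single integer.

step 1: scan A: cost=120, card=120
step 2: join B via merge
    card(P join B) = 120*500/(3) = 20000
    cost = 120 + 120*7 + 500*9 + 120 + 500 = 6080
step 3: join C via nl
    card(P join C) = 20000*80/(20) = 80000
    cost = 6080 + 20000*80 = 1606080

1606080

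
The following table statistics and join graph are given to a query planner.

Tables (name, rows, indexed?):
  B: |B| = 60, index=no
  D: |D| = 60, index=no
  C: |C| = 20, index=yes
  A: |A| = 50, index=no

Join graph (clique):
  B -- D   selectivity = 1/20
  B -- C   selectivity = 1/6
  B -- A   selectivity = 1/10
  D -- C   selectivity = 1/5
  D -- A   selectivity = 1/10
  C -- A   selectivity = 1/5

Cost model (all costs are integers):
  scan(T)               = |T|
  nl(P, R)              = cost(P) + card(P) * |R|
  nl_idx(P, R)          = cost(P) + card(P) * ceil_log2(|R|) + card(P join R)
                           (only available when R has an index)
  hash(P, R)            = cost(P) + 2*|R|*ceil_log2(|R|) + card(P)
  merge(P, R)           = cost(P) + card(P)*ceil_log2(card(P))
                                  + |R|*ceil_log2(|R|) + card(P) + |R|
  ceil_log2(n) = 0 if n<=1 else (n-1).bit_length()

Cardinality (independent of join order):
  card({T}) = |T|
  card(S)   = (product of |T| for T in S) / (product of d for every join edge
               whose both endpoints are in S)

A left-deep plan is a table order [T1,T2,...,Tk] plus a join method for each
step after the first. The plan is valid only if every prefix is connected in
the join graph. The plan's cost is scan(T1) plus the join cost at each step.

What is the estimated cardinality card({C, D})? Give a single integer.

240

Tables in S: C(20), D(60)
Edges inside S: D-C(d=5)
numerator = 20 * 60 = 1200
denominator = 5 = 5
card(S) = 1200 / 5 = 240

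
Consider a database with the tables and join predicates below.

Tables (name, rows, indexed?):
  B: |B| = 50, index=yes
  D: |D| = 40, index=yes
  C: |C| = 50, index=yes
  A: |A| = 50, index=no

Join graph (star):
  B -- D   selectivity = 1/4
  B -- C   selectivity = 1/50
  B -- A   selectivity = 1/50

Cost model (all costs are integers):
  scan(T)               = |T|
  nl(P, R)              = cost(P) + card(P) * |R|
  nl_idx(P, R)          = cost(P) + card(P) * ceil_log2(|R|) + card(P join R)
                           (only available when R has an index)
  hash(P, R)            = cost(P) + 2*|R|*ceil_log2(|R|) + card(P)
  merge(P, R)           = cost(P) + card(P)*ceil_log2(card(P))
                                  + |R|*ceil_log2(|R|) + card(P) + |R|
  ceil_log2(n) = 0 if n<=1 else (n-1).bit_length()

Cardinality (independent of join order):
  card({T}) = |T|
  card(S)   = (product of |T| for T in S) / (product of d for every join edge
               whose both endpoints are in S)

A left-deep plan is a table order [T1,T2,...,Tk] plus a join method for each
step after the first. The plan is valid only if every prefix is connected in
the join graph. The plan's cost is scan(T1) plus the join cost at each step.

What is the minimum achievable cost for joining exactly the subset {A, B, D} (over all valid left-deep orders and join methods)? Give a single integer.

930

Selinger DP over subsets of {A,B,D}:
  {B}: scan cost=50, card=50
  {D}: scan cost=40, card=40
  {A}: scan cost=50, card=50
  {BD}: card=500; try (D,hash)→580, (B,merge)→670, (D,merge)→680, (B,hash)→680, (B,nl_idx)→780, (D,nl_idx)→850 …(+2); best=580 via (D,hash)
  {AB}: card=50; try (B,nl_idx)→400, (B,hash)→700, (A,hash)→700, (B,merge)→750, (A,merge)→750, (B,nl)→2550 …(+1); best=400 via (B,nl_idx)
  {ABD}: card=500; try (D,hash)→930, (D,merge)→1030, (D,nl_idx)→1200, (A,hash)→1680, (D,nl)→2400, (A,merge)→5930 …(+1); best=930 via (D,hash)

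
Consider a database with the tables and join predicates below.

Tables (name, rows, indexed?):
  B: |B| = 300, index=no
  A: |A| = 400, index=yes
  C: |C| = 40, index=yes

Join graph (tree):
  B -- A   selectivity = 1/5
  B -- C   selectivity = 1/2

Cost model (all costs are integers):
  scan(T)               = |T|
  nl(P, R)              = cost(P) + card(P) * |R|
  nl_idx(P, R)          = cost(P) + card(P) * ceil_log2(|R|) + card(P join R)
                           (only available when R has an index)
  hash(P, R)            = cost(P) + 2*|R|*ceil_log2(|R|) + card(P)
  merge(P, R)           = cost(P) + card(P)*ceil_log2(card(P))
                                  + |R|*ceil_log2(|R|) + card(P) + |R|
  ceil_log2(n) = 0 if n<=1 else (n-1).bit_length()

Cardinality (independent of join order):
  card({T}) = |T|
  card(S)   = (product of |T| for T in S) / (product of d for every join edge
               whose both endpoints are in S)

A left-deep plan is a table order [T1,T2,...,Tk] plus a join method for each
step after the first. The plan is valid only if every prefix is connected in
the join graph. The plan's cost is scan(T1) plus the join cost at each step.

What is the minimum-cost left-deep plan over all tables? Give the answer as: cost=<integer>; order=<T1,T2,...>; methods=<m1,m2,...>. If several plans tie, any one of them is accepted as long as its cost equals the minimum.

cost=14280; order=B,C,A; methods=hash,hash

Selinger DP (subsets sized 1..n):
  {B}: scan cost=300, card=300
  {A}: scan cost=400, card=400
  {C}: scan cost=40, card=40
  {AB}: card=24000; try (B,hash)→6200, (A,merge)→7300, (B,merge)→7400, (A,hash)→7800, (A,nl_idx)→27000, (A,nl)→120300 …(+1); best=6200 via (B,hash)
  {BC}: card=6000; try (C,hash)→1080, (B,merge)→3320, (C,merge)→3580, (B,hash)→5480, (C,nl_idx)→8100, (B,nl)→12040 …(+1); best=1080 via (C,hash)
  {ABC}: card=480000; try (A,hash)→14280, (C,hash)→30680, (A,merge)→89080, (C,merge)→390480, (A,nl_idx)→535080, (C,nl_idx)→630200 …(+2); best=14280 via (A,hash)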